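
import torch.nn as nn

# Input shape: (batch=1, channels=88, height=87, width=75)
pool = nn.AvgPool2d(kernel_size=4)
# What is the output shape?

Input shape: (1, 88, 87, 75)
Output shape: (1, 88, 21, 18)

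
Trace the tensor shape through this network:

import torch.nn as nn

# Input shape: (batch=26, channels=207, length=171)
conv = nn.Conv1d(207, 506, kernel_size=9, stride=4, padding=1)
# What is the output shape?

Input shape: (26, 207, 171)
Output shape: (26, 506, 42)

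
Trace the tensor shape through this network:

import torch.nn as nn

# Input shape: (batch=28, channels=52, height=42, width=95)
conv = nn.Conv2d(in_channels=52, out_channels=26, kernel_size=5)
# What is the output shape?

Input shape: (28, 52, 42, 95)
Output shape: (28, 26, 38, 91)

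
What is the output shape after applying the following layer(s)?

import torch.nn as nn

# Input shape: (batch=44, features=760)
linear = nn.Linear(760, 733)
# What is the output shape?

Input shape: (44, 760)
Output shape: (44, 733)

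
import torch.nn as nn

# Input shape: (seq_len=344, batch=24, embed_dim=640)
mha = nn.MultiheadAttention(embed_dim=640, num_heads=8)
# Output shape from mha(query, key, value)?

Input shape: (344, 24, 640)
Output shape: (344, 24, 640)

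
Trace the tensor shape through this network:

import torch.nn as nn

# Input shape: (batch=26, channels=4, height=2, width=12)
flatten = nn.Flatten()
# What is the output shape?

Input shape: (26, 4, 2, 12)
Output shape: (26, 96)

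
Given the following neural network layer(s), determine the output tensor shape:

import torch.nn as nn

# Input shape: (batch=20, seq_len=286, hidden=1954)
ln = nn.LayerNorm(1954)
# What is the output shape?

Input shape: (20, 286, 1954)
Output shape: (20, 286, 1954)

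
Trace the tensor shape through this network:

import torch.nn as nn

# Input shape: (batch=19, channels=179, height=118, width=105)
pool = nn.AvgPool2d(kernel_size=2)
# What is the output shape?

Input shape: (19, 179, 118, 105)
Output shape: (19, 179, 59, 52)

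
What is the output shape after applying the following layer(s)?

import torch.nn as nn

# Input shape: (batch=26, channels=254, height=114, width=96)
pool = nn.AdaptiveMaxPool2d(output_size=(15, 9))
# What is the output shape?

Input shape: (26, 254, 114, 96)
Output shape: (26, 254, 15, 9)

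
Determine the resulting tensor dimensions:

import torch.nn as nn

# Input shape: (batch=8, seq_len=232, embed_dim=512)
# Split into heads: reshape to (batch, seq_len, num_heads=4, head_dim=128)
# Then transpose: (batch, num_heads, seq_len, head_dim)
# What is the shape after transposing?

Input shape: (8, 232, 512)
  -> after reshape: (8, 232, 4, 128)
Output shape: (8, 4, 232, 128)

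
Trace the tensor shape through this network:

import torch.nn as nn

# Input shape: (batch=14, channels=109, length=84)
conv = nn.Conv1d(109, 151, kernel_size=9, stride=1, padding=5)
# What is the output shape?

Input shape: (14, 109, 84)
Output shape: (14, 151, 86)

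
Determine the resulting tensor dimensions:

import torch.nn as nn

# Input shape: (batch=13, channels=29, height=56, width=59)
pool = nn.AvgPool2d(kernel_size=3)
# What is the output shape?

Input shape: (13, 29, 56, 59)
Output shape: (13, 29, 18, 19)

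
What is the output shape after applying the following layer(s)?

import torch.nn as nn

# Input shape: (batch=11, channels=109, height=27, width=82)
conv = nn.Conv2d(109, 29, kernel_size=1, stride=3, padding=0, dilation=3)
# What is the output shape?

Input shape: (11, 109, 27, 82)
Output shape: (11, 29, 9, 28)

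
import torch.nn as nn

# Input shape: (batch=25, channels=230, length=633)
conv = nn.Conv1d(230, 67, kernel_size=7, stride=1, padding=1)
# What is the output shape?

Input shape: (25, 230, 633)
Output shape: (25, 67, 629)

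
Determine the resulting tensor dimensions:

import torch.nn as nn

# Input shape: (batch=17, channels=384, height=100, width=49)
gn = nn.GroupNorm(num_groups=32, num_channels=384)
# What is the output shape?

Input shape: (17, 384, 100, 49)
Output shape: (17, 384, 100, 49)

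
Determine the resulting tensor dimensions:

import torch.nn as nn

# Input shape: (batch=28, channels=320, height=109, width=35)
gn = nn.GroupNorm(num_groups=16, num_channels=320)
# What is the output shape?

Input shape: (28, 320, 109, 35)
Output shape: (28, 320, 109, 35)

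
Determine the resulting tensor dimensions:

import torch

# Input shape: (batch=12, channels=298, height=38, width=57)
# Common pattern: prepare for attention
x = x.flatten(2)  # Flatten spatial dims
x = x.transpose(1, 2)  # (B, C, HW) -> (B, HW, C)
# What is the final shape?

Input shape: (12, 298, 38, 57)
  -> after flatten(2): (12, 298, 2166)
Output shape: (12, 2166, 298)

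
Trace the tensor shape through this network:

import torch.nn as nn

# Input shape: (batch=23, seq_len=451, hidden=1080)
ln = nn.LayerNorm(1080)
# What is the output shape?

Input shape: (23, 451, 1080)
Output shape: (23, 451, 1080)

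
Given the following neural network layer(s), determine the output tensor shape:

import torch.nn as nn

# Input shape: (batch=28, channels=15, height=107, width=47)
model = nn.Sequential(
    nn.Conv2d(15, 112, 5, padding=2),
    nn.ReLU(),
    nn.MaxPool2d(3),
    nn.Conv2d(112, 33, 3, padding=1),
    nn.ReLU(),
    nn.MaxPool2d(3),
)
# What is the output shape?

Input shape: (28, 15, 107, 47)
  -> after first Conv2d: (28, 112, 107, 47)
  -> after first MaxPool2d: (28, 112, 35, 15)
  -> after second Conv2d: (28, 33, 35, 15)
Output shape: (28, 33, 11, 5)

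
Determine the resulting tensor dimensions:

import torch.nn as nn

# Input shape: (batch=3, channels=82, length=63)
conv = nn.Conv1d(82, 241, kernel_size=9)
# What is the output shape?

Input shape: (3, 82, 63)
Output shape: (3, 241, 55)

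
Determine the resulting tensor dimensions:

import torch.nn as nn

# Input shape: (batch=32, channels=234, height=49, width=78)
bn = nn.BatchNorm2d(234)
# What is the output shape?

Input shape: (32, 234, 49, 78)
Output shape: (32, 234, 49, 78)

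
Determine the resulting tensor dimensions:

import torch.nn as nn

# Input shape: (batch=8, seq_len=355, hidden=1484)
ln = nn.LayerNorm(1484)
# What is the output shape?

Input shape: (8, 355, 1484)
Output shape: (8, 355, 1484)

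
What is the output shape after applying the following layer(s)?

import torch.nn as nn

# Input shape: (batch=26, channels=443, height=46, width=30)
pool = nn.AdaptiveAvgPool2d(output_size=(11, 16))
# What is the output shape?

Input shape: (26, 443, 46, 30)
Output shape: (26, 443, 11, 16)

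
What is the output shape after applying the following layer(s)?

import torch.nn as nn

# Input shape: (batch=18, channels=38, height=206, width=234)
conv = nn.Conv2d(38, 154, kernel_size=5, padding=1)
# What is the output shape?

Input shape: (18, 38, 206, 234)
Output shape: (18, 154, 204, 232)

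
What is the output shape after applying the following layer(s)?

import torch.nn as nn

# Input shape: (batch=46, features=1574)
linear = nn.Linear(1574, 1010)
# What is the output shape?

Input shape: (46, 1574)
Output shape: (46, 1010)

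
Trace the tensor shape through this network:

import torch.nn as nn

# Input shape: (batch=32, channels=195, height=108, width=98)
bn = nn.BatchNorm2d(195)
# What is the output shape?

Input shape: (32, 195, 108, 98)
Output shape: (32, 195, 108, 98)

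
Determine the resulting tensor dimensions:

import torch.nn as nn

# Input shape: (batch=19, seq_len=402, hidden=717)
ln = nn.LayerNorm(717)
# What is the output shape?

Input shape: (19, 402, 717)
Output shape: (19, 402, 717)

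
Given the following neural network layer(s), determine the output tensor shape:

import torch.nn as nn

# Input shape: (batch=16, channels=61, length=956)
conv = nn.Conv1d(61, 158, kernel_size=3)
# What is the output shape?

Input shape: (16, 61, 956)
Output shape: (16, 158, 954)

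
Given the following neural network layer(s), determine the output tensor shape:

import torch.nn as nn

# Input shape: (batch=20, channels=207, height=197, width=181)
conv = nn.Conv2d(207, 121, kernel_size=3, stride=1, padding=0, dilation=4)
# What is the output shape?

Input shape: (20, 207, 197, 181)
Output shape: (20, 121, 189, 173)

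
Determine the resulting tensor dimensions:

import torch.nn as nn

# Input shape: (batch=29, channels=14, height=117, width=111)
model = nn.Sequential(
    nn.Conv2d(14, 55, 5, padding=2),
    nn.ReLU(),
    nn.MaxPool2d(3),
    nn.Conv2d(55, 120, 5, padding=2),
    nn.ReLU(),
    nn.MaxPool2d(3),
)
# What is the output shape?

Input shape: (29, 14, 117, 111)
  -> after first Conv2d: (29, 55, 117, 111)
  -> after first MaxPool2d: (29, 55, 39, 37)
  -> after second Conv2d: (29, 120, 39, 37)
Output shape: (29, 120, 13, 12)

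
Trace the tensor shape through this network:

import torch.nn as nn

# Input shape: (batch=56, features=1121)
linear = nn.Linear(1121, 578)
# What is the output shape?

Input shape: (56, 1121)
Output shape: (56, 578)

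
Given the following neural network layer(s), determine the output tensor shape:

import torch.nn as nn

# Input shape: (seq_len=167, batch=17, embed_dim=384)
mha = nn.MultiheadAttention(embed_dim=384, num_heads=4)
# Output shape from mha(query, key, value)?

Input shape: (167, 17, 384)
Output shape: (167, 17, 384)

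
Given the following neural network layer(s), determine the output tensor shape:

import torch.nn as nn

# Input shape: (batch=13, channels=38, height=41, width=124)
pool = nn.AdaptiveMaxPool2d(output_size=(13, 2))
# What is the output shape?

Input shape: (13, 38, 41, 124)
Output shape: (13, 38, 13, 2)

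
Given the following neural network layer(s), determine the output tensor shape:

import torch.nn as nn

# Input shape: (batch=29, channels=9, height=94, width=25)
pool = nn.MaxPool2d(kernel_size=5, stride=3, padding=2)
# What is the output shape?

Input shape: (29, 9, 94, 25)
Output shape: (29, 9, 32, 9)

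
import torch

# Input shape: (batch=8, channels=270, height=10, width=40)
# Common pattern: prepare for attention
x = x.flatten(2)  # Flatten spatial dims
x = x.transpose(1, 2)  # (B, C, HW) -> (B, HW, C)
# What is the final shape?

Input shape: (8, 270, 10, 40)
  -> after flatten(2): (8, 270, 400)
Output shape: (8, 400, 270)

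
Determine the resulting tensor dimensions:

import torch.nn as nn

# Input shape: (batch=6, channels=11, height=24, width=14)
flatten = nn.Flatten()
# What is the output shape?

Input shape: (6, 11, 24, 14)
Output shape: (6, 3696)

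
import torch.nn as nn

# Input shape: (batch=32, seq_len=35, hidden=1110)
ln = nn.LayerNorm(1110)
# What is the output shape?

Input shape: (32, 35, 1110)
Output shape: (32, 35, 1110)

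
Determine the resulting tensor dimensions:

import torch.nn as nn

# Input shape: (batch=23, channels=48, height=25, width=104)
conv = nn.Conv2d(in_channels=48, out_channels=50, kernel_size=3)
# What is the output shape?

Input shape: (23, 48, 25, 104)
Output shape: (23, 50, 23, 102)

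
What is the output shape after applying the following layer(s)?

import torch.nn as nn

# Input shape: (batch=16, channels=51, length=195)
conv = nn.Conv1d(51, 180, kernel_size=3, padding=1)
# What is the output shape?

Input shape: (16, 51, 195)
Output shape: (16, 180, 195)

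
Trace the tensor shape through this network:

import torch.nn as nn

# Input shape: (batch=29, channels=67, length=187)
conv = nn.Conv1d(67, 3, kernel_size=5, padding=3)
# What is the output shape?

Input shape: (29, 67, 187)
Output shape: (29, 3, 189)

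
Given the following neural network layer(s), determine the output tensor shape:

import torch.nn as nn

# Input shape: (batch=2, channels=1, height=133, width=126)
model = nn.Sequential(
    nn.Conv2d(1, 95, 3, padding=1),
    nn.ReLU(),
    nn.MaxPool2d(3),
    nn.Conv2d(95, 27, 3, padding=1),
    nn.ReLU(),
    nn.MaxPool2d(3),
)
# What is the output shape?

Input shape: (2, 1, 133, 126)
  -> after first Conv2d: (2, 95, 133, 126)
  -> after first MaxPool2d: (2, 95, 44, 42)
  -> after second Conv2d: (2, 27, 44, 42)
Output shape: (2, 27, 14, 14)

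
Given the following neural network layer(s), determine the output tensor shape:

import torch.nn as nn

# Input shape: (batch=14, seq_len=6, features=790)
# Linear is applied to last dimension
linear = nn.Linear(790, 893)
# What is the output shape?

Input shape: (14, 6, 790)
Output shape: (14, 6, 893)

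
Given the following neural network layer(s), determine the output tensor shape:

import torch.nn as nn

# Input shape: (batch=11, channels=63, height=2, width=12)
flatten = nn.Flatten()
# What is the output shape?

Input shape: (11, 63, 2, 12)
Output shape: (11, 1512)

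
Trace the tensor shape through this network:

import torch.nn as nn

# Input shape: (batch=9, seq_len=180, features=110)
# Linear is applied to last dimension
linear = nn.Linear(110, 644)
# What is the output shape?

Input shape: (9, 180, 110)
Output shape: (9, 180, 644)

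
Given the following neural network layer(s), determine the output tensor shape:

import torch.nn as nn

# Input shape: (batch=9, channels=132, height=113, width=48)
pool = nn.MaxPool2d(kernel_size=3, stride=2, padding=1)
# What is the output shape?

Input shape: (9, 132, 113, 48)
Output shape: (9, 132, 57, 24)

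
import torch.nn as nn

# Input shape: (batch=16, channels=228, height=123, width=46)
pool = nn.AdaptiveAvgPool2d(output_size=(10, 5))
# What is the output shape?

Input shape: (16, 228, 123, 46)
Output shape: (16, 228, 10, 5)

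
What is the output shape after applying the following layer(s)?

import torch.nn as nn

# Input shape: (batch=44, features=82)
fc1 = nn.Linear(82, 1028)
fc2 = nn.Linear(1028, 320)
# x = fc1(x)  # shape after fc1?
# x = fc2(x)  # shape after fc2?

Input shape: (44, 82)
  -> after fc1: (44, 1028)
Output shape: (44, 320)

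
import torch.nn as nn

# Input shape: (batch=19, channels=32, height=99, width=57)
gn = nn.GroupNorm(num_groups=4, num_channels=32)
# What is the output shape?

Input shape: (19, 32, 99, 57)
Output shape: (19, 32, 99, 57)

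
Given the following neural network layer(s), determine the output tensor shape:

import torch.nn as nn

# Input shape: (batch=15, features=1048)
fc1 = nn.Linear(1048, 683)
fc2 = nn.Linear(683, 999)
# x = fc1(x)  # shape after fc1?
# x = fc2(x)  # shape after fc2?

Input shape: (15, 1048)
  -> after fc1: (15, 683)
Output shape: (15, 999)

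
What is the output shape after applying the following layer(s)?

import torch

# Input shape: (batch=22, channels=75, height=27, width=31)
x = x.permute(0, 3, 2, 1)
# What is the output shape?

Input shape: (22, 75, 27, 31)
Output shape: (22, 31, 27, 75)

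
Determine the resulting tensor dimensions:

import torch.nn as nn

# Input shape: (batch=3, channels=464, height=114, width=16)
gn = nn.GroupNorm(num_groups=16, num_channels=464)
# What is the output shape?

Input shape: (3, 464, 114, 16)
Output shape: (3, 464, 114, 16)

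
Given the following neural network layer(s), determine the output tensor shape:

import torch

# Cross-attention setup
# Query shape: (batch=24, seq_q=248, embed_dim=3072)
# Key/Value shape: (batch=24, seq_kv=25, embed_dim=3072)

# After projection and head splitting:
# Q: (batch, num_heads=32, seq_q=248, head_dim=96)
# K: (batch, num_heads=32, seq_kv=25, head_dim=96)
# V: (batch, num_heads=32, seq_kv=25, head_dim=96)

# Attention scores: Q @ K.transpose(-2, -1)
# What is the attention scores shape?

Input shape: (24, 248, 3072)
Output shape: (24, 32, 248, 25)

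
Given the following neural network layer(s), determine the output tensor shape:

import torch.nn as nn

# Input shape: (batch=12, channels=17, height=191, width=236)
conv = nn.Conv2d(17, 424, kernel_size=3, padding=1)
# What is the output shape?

Input shape: (12, 17, 191, 236)
Output shape: (12, 424, 191, 236)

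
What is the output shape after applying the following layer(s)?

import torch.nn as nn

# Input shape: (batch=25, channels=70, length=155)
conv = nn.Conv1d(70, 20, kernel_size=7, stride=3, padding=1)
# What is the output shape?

Input shape: (25, 70, 155)
Output shape: (25, 20, 51)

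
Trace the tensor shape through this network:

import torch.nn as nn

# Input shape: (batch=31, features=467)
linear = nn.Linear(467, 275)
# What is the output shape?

Input shape: (31, 467)
Output shape: (31, 275)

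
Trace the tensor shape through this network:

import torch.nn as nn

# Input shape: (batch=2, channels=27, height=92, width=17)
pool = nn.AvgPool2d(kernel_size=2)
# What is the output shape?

Input shape: (2, 27, 92, 17)
Output shape: (2, 27, 46, 8)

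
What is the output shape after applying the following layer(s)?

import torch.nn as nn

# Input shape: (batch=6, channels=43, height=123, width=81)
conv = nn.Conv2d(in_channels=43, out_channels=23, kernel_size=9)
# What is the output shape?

Input shape: (6, 43, 123, 81)
Output shape: (6, 23, 115, 73)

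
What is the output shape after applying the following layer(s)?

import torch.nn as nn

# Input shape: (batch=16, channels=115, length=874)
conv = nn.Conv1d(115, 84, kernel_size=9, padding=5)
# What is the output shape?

Input shape: (16, 115, 874)
Output shape: (16, 84, 876)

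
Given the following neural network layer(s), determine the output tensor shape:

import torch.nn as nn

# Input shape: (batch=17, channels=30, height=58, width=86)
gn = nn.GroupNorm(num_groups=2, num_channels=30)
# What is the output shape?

Input shape: (17, 30, 58, 86)
Output shape: (17, 30, 58, 86)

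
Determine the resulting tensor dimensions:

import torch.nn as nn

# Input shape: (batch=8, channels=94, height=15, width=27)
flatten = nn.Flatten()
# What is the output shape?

Input shape: (8, 94, 15, 27)
Output shape: (8, 38070)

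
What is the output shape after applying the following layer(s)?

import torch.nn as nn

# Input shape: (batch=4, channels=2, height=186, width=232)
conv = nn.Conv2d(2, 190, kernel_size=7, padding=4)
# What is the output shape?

Input shape: (4, 2, 186, 232)
Output shape: (4, 190, 188, 234)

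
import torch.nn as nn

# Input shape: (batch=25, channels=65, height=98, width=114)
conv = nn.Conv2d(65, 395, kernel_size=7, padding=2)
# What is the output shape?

Input shape: (25, 65, 98, 114)
Output shape: (25, 395, 96, 112)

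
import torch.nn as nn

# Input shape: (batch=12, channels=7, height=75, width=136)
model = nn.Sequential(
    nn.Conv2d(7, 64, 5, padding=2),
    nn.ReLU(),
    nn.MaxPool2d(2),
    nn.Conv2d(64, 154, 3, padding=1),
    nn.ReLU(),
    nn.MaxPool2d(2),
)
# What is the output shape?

Input shape: (12, 7, 75, 136)
  -> after first Conv2d: (12, 64, 75, 136)
  -> after first MaxPool2d: (12, 64, 37, 68)
  -> after second Conv2d: (12, 154, 37, 68)
Output shape: (12, 154, 18, 34)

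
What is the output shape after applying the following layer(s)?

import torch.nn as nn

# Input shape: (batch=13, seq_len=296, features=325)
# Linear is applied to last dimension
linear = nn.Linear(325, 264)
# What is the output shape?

Input shape: (13, 296, 325)
Output shape: (13, 296, 264)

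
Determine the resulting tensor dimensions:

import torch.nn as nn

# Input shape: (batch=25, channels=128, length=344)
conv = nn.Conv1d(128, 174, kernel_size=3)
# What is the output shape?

Input shape: (25, 128, 344)
Output shape: (25, 174, 342)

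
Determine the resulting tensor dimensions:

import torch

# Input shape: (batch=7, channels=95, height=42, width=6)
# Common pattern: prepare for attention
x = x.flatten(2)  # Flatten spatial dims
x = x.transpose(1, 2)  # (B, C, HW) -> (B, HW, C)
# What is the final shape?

Input shape: (7, 95, 42, 6)
  -> after flatten(2): (7, 95, 252)
Output shape: (7, 252, 95)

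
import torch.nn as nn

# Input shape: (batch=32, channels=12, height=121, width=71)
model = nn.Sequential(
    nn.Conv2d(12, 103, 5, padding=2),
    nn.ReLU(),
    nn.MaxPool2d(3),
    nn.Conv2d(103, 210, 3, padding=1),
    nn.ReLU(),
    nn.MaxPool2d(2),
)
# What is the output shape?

Input shape: (32, 12, 121, 71)
  -> after first Conv2d: (32, 103, 121, 71)
  -> after first MaxPool2d: (32, 103, 40, 23)
  -> after second Conv2d: (32, 210, 40, 23)
Output shape: (32, 210, 20, 11)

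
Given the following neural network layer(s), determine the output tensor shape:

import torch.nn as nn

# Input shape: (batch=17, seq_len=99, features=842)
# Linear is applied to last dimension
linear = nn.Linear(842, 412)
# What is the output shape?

Input shape: (17, 99, 842)
Output shape: (17, 99, 412)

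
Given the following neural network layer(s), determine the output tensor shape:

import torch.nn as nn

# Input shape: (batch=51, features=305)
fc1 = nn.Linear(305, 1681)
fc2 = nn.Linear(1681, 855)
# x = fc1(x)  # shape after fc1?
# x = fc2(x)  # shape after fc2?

Input shape: (51, 305)
  -> after fc1: (51, 1681)
Output shape: (51, 855)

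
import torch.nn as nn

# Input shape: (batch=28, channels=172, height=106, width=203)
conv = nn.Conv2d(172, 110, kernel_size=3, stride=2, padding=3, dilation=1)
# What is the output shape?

Input shape: (28, 172, 106, 203)
Output shape: (28, 110, 55, 104)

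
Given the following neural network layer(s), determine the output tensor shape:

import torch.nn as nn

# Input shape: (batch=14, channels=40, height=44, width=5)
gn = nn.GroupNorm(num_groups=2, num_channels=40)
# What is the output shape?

Input shape: (14, 40, 44, 5)
Output shape: (14, 40, 44, 5)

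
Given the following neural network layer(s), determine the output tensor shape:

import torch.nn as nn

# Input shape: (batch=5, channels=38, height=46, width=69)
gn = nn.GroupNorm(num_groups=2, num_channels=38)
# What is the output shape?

Input shape: (5, 38, 46, 69)
Output shape: (5, 38, 46, 69)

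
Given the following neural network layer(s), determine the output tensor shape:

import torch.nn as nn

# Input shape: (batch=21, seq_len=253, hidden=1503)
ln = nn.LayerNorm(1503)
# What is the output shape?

Input shape: (21, 253, 1503)
Output shape: (21, 253, 1503)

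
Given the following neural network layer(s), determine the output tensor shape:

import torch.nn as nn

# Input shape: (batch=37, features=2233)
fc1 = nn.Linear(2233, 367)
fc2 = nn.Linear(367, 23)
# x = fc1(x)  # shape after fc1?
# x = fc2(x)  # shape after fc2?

Input shape: (37, 2233)
  -> after fc1: (37, 367)
Output shape: (37, 23)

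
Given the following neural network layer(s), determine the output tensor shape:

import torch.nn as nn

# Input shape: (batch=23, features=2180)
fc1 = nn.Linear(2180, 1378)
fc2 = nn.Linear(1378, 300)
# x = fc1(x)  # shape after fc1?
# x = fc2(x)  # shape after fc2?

Input shape: (23, 2180)
  -> after fc1: (23, 1378)
Output shape: (23, 300)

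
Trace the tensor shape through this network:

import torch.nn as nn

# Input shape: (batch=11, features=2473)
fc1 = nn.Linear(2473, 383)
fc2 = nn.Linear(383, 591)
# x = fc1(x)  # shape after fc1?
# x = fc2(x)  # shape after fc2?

Input shape: (11, 2473)
  -> after fc1: (11, 383)
Output shape: (11, 591)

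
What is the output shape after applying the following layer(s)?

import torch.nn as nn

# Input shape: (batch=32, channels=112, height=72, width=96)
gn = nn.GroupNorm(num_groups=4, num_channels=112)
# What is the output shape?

Input shape: (32, 112, 72, 96)
Output shape: (32, 112, 72, 96)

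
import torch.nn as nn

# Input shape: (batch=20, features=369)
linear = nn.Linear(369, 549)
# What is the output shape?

Input shape: (20, 369)
Output shape: (20, 549)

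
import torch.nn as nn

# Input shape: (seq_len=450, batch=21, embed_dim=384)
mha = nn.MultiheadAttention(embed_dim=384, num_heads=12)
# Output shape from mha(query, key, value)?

Input shape: (450, 21, 384)
Output shape: (450, 21, 384)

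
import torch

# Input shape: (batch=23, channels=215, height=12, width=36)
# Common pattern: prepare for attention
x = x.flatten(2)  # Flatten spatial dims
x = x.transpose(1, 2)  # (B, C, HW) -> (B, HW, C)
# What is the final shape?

Input shape: (23, 215, 12, 36)
  -> after flatten(2): (23, 215, 432)
Output shape: (23, 432, 215)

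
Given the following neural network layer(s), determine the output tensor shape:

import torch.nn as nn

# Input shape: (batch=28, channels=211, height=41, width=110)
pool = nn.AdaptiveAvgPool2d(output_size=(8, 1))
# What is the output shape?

Input shape: (28, 211, 41, 110)
Output shape: (28, 211, 8, 1)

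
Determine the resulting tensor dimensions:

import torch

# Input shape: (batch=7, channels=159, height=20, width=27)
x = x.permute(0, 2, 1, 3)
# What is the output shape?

Input shape: (7, 159, 20, 27)
Output shape: (7, 20, 159, 27)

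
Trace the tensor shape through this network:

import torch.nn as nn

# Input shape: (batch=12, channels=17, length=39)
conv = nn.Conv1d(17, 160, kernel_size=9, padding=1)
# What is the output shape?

Input shape: (12, 17, 39)
Output shape: (12, 160, 33)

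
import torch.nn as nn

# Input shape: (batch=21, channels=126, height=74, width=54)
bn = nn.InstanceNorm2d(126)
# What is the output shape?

Input shape: (21, 126, 74, 54)
Output shape: (21, 126, 74, 54)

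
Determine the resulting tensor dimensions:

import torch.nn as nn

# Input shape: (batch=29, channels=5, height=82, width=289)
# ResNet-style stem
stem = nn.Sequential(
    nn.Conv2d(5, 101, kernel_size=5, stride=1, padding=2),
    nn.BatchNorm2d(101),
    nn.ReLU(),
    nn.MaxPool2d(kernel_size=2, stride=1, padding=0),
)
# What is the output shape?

Input shape: (29, 5, 82, 289)
  -> after Conv2d 5x5 stride=1: (29, 101, 82, 289)
Output shape: (29, 101, 81, 288)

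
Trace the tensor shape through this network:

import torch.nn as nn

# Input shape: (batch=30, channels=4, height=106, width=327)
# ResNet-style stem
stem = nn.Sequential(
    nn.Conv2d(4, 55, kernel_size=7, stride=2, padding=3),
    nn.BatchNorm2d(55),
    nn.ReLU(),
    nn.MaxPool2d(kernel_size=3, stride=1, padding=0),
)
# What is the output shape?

Input shape: (30, 4, 106, 327)
  -> after Conv2d 7x7 stride=2: (30, 55, 53, 164)
Output shape: (30, 55, 51, 162)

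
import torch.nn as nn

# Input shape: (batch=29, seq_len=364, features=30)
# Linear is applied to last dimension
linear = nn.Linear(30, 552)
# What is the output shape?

Input shape: (29, 364, 30)
Output shape: (29, 364, 552)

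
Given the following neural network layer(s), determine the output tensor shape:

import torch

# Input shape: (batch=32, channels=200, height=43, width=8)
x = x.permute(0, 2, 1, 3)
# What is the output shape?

Input shape: (32, 200, 43, 8)
Output shape: (32, 43, 200, 8)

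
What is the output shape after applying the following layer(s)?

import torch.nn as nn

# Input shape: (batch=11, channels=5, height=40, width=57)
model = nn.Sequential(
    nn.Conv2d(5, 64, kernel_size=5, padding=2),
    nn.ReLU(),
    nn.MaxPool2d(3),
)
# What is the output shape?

Input shape: (11, 5, 40, 57)
  -> after Conv2d: (11, 64, 40, 57)
  -> after ReLU: (11, 64, 40, 57)
Output shape: (11, 64, 13, 19)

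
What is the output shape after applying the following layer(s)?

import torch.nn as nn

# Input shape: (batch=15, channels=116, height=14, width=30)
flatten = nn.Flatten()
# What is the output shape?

Input shape: (15, 116, 14, 30)
Output shape: (15, 48720)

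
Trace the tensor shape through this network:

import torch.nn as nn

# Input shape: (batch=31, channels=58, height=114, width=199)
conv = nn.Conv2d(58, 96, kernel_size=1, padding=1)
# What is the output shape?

Input shape: (31, 58, 114, 199)
Output shape: (31, 96, 116, 201)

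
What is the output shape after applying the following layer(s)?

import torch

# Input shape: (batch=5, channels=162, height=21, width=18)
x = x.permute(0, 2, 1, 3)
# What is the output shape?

Input shape: (5, 162, 21, 18)
Output shape: (5, 21, 162, 18)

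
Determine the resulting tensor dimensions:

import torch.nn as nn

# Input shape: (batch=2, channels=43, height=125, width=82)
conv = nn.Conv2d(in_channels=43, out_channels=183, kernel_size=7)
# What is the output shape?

Input shape: (2, 43, 125, 82)
Output shape: (2, 183, 119, 76)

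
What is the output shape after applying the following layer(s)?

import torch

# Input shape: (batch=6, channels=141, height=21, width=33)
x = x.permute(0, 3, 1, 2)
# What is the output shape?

Input shape: (6, 141, 21, 33)
Output shape: (6, 33, 141, 21)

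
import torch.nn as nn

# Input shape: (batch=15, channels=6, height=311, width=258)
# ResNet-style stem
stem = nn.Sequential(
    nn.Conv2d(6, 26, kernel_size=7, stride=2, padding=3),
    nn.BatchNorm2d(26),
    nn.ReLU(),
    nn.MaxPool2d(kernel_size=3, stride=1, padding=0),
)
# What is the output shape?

Input shape: (15, 6, 311, 258)
  -> after Conv2d 7x7 stride=2: (15, 26, 156, 129)
Output shape: (15, 26, 154, 127)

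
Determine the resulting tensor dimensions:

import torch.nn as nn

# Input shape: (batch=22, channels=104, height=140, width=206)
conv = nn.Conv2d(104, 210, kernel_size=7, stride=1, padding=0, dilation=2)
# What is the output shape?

Input shape: (22, 104, 140, 206)
Output shape: (22, 210, 128, 194)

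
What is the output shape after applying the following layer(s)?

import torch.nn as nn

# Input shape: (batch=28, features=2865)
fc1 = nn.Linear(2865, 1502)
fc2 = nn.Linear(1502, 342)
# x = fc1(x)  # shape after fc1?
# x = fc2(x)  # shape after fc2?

Input shape: (28, 2865)
  -> after fc1: (28, 1502)
Output shape: (28, 342)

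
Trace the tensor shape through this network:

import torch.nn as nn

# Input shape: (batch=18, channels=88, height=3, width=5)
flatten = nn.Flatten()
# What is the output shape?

Input shape: (18, 88, 3, 5)
Output shape: (18, 1320)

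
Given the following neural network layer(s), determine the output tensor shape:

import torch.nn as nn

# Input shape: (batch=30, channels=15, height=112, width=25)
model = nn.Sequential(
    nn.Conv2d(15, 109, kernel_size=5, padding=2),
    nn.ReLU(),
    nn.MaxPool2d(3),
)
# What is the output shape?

Input shape: (30, 15, 112, 25)
  -> after Conv2d: (30, 109, 112, 25)
  -> after ReLU: (30, 109, 112, 25)
Output shape: (30, 109, 37, 8)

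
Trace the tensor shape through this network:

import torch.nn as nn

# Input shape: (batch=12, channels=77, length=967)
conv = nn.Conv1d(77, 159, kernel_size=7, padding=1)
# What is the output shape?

Input shape: (12, 77, 967)
Output shape: (12, 159, 963)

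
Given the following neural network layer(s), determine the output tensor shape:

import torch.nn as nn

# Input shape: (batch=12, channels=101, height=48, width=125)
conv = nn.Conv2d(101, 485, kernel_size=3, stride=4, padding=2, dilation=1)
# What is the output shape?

Input shape: (12, 101, 48, 125)
Output shape: (12, 485, 13, 32)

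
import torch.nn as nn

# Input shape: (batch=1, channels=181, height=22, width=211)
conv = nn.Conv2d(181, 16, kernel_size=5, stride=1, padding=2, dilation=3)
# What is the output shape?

Input shape: (1, 181, 22, 211)
Output shape: (1, 16, 14, 203)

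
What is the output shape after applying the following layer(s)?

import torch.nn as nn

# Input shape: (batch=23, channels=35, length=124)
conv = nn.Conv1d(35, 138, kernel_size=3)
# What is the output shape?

Input shape: (23, 35, 124)
Output shape: (23, 138, 122)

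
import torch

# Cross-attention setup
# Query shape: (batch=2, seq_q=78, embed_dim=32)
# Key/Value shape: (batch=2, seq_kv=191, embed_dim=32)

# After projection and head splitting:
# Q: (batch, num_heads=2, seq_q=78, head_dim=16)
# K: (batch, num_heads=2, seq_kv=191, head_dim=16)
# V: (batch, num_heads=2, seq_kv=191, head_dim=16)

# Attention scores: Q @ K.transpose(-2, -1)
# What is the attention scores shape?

Input shape: (2, 78, 32)
Output shape: (2, 2, 78, 191)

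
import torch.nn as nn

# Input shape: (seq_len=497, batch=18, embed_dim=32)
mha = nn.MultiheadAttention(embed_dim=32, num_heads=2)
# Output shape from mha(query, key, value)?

Input shape: (497, 18, 32)
Output shape: (497, 18, 32)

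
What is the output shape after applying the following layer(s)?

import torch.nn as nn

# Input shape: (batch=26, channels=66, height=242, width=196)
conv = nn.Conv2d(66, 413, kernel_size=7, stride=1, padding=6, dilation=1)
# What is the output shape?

Input shape: (26, 66, 242, 196)
Output shape: (26, 413, 248, 202)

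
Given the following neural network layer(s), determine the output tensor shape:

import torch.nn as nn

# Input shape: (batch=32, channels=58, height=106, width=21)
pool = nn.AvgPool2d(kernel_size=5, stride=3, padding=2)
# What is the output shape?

Input shape: (32, 58, 106, 21)
Output shape: (32, 58, 36, 7)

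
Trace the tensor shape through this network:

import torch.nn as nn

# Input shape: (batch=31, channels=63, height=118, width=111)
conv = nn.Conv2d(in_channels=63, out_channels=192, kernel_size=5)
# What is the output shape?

Input shape: (31, 63, 118, 111)
Output shape: (31, 192, 114, 107)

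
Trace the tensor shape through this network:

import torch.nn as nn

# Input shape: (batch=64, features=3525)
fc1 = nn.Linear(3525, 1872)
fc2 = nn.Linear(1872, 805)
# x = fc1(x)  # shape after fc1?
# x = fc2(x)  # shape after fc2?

Input shape: (64, 3525)
  -> after fc1: (64, 1872)
Output shape: (64, 805)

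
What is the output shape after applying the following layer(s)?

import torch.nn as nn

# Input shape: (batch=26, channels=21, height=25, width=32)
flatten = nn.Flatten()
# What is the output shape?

Input shape: (26, 21, 25, 32)
Output shape: (26, 16800)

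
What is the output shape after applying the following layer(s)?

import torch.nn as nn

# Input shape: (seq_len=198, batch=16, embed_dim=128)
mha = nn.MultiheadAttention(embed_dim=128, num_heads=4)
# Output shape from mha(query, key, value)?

Input shape: (198, 16, 128)
Output shape: (198, 16, 128)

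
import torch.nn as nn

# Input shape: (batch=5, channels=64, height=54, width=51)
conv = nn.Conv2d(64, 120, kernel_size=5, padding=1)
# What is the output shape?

Input shape: (5, 64, 54, 51)
Output shape: (5, 120, 52, 49)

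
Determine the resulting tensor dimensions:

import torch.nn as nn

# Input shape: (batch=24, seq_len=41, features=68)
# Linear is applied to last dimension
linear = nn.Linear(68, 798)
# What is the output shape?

Input shape: (24, 41, 68)
Output shape: (24, 41, 798)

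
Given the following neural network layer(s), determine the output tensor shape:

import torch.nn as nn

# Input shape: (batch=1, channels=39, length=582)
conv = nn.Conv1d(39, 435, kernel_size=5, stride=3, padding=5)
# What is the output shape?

Input shape: (1, 39, 582)
Output shape: (1, 435, 196)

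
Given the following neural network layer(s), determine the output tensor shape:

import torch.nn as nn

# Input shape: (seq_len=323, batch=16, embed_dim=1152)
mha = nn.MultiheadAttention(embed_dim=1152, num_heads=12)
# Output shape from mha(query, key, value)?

Input shape: (323, 16, 1152)
Output shape: (323, 16, 1152)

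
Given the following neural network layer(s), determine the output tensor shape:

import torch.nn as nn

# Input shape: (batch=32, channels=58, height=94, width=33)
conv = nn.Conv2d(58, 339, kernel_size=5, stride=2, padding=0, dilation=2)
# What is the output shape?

Input shape: (32, 58, 94, 33)
Output shape: (32, 339, 43, 13)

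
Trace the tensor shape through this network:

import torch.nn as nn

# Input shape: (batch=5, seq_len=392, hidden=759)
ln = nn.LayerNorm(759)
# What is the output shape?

Input shape: (5, 392, 759)
Output shape: (5, 392, 759)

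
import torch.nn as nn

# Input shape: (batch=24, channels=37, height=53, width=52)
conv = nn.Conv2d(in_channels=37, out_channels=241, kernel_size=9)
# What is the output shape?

Input shape: (24, 37, 53, 52)
Output shape: (24, 241, 45, 44)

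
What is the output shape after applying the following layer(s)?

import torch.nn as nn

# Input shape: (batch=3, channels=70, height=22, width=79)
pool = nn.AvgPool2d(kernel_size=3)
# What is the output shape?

Input shape: (3, 70, 22, 79)
Output shape: (3, 70, 7, 26)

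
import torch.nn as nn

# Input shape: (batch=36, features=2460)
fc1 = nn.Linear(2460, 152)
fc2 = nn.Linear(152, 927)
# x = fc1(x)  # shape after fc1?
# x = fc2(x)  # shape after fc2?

Input shape: (36, 2460)
  -> after fc1: (36, 152)
Output shape: (36, 927)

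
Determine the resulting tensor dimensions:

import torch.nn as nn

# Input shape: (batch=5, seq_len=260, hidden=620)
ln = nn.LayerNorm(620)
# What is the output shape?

Input shape: (5, 260, 620)
Output shape: (5, 260, 620)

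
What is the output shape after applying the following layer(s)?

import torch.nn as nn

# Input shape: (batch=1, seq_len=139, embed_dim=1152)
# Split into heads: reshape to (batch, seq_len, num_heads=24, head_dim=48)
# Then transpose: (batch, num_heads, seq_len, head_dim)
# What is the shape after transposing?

Input shape: (1, 139, 1152)
  -> after reshape: (1, 139, 24, 48)
Output shape: (1, 24, 139, 48)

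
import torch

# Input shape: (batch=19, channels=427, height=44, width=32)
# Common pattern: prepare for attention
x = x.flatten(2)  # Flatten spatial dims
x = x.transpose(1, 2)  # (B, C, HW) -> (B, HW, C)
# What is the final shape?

Input shape: (19, 427, 44, 32)
  -> after flatten(2): (19, 427, 1408)
Output shape: (19, 1408, 427)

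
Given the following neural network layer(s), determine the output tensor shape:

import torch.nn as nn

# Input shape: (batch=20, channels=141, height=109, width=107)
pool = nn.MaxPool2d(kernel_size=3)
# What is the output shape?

Input shape: (20, 141, 109, 107)
Output shape: (20, 141, 36, 35)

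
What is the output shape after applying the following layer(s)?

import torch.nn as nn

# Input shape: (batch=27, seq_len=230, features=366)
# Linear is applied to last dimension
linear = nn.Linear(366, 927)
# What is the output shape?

Input shape: (27, 230, 366)
Output shape: (27, 230, 927)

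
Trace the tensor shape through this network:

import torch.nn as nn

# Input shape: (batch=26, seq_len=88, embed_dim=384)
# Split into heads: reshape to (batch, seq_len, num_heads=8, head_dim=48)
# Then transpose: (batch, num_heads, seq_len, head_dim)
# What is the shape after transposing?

Input shape: (26, 88, 384)
  -> after reshape: (26, 88, 8, 48)
Output shape: (26, 8, 88, 48)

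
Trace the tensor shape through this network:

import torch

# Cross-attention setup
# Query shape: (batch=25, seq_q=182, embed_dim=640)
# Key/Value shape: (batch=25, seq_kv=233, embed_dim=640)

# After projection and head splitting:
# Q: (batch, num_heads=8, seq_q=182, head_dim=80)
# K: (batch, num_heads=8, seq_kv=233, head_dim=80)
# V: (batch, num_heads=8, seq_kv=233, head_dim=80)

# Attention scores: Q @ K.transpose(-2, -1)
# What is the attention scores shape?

Input shape: (25, 182, 640)
Output shape: (25, 8, 182, 233)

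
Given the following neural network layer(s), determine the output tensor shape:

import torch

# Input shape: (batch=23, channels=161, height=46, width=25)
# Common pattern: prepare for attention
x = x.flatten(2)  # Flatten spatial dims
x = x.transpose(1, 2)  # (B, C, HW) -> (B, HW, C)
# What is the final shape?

Input shape: (23, 161, 46, 25)
  -> after flatten(2): (23, 161, 1150)
Output shape: (23, 1150, 161)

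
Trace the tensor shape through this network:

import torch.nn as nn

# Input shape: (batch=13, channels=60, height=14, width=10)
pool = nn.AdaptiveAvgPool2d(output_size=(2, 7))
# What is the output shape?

Input shape: (13, 60, 14, 10)
Output shape: (13, 60, 2, 7)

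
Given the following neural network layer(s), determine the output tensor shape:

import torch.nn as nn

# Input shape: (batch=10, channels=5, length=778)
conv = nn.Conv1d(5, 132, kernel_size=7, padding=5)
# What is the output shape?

Input shape: (10, 5, 778)
Output shape: (10, 132, 782)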